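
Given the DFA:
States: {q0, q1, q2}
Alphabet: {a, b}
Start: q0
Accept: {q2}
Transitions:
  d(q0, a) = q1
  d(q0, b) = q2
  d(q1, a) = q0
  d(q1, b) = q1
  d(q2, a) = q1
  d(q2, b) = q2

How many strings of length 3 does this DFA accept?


Enumerating all length-3 strings:
  "aaa" -> q1 [reject]
  "aab" -> q2 [accept]
  "aba" -> q0 [reject]
  "abb" -> q1 [reject]
  "baa" -> q0 [reject]
  "bab" -> q1 [reject]
  "bba" -> q1 [reject]
  "bbb" -> q2 [accept]

2 out of 8


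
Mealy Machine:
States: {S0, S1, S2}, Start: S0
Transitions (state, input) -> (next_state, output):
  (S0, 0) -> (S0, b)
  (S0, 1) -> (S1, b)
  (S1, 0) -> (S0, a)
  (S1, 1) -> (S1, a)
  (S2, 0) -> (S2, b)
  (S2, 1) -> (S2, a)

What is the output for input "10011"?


Step-by-step:
  (S0, 1) -> (S1, b)
  (S1, 0) -> (S0, a)
  (S0, 0) -> (S0, b)
  (S0, 1) -> (S1, b)
  (S1, 1) -> (S1, a)

"babba"


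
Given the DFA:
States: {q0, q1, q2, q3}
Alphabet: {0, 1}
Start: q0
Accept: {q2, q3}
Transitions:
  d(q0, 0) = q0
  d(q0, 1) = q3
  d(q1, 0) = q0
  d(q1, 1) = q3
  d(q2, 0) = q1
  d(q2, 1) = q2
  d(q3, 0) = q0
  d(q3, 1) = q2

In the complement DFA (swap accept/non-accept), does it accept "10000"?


Trace: q0 -> q3 -> q0 -> q0 -> q0 -> q0
Final: q0
Original accept: {q2, q3}
Complement: q0 is not in original accept

Yes, complement accepts (original rejects)


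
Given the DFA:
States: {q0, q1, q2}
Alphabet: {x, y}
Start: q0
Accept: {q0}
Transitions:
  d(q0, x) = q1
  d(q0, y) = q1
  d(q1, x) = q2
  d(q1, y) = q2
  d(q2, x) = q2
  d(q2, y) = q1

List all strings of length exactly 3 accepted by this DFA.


All strings of length 3: 8 total
Accepted: 0

None


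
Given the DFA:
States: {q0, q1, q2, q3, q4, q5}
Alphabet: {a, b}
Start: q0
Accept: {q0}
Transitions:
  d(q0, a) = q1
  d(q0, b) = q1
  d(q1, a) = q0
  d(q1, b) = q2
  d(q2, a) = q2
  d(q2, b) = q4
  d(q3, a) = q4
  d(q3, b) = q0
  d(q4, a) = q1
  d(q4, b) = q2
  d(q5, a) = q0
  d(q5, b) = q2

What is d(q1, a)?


Looking up transition d(q1, a)

q0


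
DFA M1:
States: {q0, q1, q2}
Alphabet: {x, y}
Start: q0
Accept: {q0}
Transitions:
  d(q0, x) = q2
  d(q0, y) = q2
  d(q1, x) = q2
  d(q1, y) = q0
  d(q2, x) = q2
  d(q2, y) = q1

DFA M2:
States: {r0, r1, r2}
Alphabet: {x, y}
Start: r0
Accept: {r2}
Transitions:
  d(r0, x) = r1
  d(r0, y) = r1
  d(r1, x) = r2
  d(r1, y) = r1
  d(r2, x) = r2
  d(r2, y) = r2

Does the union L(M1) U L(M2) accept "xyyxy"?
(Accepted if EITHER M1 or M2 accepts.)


M1: final=q1 accepted=False
M2: final=r2 accepted=True

Yes, union accepts


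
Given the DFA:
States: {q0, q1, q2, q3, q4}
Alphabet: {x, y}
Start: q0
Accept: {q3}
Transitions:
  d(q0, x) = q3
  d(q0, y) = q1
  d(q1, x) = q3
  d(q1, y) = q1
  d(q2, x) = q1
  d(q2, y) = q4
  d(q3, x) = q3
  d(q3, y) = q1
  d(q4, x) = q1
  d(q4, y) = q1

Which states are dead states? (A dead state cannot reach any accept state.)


Forward reachability from each state:
  q0 -> reaches accept state q3 (live)
  q1 -> reaches accept state q3 (live)
  q2 -> reaches accept state q3 (live)
  q3 -> reaches accept state q3 (live)
  q4 -> reaches accept state q3 (live)

None (all states can reach an accept state)


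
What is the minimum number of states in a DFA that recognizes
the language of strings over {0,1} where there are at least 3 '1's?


States: count = 0, 1, ..., 2, and a final '>= 3' state.
Total: 3 + 1 = 4. Accept = '>= 3' state.

4


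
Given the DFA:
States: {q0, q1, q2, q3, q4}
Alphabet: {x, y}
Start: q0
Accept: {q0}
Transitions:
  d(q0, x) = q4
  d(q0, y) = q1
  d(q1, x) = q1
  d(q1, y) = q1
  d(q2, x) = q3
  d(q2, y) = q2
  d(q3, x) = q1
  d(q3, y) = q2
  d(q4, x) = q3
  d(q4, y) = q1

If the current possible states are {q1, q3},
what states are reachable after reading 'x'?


Apply transition on 'x' from each current state:
  d(q1, x) = q1
  d(q3, x) = q1

{q1}


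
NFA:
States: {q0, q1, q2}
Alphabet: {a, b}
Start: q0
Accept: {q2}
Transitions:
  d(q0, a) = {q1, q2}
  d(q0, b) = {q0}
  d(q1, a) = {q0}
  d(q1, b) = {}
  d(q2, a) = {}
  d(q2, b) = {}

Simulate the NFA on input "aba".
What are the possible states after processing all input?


Start: {q0}
  --a--> {q1, q2}
  --b--> {}
  --a--> {}

{} (empty set, no valid transitions)


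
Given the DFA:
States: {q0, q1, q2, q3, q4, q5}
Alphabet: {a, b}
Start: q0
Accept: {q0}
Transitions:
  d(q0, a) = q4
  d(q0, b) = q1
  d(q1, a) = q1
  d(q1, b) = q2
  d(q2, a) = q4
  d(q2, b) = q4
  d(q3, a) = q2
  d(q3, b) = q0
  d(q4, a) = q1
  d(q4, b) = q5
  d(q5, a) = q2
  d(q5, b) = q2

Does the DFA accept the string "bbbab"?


Trace: q0 -> q1 -> q2 -> q4 -> q1 -> q2
Final state: q2
Accept states: {q0}

No, rejected (final state q2 is not an accept state)


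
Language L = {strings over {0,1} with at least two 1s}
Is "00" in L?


count('1') = 0

No, "00" is not in L


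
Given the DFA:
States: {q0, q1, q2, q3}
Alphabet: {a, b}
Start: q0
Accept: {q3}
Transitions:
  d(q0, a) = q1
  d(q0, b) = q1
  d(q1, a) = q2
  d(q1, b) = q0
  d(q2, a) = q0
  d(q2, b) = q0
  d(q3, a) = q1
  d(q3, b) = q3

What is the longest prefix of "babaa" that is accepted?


Run the DFA, marking each prefix where the state is accepting:
  "" -> q0 [reject]
  "b" -> q1 [reject]
  "ba" -> q2 [reject]
  "bab" -> q0 [reject]
  "baba" -> q1 [reject]
  "babaa" -> q2 [reject]

No prefix is accepted


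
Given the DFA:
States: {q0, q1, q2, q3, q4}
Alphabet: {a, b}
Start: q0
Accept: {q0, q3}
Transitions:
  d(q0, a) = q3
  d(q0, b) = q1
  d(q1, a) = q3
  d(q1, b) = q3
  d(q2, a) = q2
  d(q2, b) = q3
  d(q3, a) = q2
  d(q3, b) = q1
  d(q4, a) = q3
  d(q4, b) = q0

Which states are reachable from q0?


BFS from q0:
  layer 0: {q0}
  layer 1: {q1, q3}
  layer 2: {q2}

{q0, q1, q2, q3}


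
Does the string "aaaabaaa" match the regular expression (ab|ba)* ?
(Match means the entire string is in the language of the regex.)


|string| = 8; first = 'a'; last = 'a'

No, "aaaabaaa" does not match (ab|ba)*


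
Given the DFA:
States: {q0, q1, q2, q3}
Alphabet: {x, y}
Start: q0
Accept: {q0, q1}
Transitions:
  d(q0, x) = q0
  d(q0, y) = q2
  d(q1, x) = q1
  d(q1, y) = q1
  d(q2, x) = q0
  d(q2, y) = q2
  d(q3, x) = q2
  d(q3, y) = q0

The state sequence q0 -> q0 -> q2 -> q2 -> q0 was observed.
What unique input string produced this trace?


Trace back each transition to find the symbol:
  q0 --[x]--> q0
  q0 --[y]--> q2
  q2 --[y]--> q2
  q2 --[x]--> q0

"xyyx"


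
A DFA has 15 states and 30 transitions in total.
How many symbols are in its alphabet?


Each state has exactly one transition per symbol.
|alphabet| = transitions / states = 30 / 15 = 2

2


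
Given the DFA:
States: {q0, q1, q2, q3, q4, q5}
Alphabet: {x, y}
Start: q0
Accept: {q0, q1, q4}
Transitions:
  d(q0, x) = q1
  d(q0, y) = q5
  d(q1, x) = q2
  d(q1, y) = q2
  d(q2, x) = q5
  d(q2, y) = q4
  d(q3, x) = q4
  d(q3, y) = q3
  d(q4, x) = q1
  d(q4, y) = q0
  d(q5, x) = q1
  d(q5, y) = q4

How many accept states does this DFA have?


Accept states listed: {q0, q1, q4}
Counting: q0(1) q1(2) q4(3)

3


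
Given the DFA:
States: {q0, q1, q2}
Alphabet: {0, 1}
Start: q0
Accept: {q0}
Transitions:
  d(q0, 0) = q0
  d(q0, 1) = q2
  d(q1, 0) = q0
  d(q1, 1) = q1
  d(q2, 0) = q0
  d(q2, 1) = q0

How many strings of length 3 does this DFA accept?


Enumerating all length-3 strings:
  "000" -> q0 [accept]
  "001" -> q2 [reject]
  "010" -> q0 [accept]
  "011" -> q0 [accept]
  "100" -> q0 [accept]
  "101" -> q2 [reject]
  "110" -> q0 [accept]
  "111" -> q2 [reject]

5 out of 8


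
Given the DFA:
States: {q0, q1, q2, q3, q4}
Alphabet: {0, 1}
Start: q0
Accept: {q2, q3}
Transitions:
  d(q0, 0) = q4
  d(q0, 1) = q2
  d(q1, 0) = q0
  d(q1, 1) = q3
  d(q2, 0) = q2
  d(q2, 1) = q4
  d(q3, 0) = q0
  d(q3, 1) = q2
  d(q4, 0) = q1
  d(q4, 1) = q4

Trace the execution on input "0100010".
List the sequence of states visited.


Input: 0100010
d(q0, 0) = q4
d(q4, 1) = q4
d(q4, 0) = q1
d(q1, 0) = q0
d(q0, 0) = q4
d(q4, 1) = q4
d(q4, 0) = q1


q0 -> q4 -> q4 -> q1 -> q0 -> q4 -> q4 -> q1


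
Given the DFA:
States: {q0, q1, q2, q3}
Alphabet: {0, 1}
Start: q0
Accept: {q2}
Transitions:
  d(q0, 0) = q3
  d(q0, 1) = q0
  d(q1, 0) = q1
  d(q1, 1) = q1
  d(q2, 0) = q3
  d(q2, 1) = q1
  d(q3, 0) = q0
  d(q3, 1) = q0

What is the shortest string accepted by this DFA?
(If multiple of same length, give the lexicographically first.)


BFS by string length (lex-first path to each state shown):
  len 0: q0<-""
  len 1: q0<-"1", q3<-"0"
  len 2: q0<-"00", q3<-"10"
  len 3: q0<-"001", q3<-"000"
  len 4: q0<-"0000", q3<-"0010"
  len 5: q0<-"00001", q3<-"00000"
  len 6: q0<-"000000", q3<-"000010"
  len 7: q0<-"0000001", q3<-"0000000"
  len 8: q0<-"00000000", q3<-"00000010"

No string accepted (empty language)


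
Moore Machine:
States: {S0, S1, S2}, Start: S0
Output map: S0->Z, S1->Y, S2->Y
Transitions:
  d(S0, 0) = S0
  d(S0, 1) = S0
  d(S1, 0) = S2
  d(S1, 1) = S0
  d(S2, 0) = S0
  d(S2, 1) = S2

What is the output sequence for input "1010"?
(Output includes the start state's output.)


Start: S0 (output Z)
  --1--> S0 (output Z)
  --0--> S0 (output Z)
  --1--> S0 (output Z)
  --0--> S0 (output Z)

"ZZZZZ"


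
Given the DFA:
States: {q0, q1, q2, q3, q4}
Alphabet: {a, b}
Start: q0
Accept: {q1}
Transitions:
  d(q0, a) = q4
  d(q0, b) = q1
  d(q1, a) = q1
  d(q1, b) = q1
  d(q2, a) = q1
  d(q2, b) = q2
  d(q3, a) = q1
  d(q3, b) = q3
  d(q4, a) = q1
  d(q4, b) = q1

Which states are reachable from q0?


BFS from q0:
  layer 0: {q0}
  layer 1: {q1, q4}

{q0, q1, q4}


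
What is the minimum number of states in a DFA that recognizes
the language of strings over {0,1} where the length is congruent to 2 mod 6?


States track (length) mod 6.
Need 6 states: one per remainder 0..5; accept = remainder 2.

6


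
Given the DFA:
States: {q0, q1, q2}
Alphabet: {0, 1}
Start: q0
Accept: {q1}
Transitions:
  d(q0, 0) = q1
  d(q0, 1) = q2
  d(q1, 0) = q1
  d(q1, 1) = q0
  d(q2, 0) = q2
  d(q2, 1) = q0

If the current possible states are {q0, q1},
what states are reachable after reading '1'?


Apply transition on '1' from each current state:
  d(q0, 1) = q2
  d(q1, 1) = q0

{q0, q2}


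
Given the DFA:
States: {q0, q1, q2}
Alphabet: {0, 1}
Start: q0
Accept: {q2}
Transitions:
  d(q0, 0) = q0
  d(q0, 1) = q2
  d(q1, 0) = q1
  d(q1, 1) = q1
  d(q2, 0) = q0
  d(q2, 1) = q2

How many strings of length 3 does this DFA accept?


Enumerating all length-3 strings:
  "000" -> q0 [reject]
  "001" -> q2 [accept]
  "010" -> q0 [reject]
  "011" -> q2 [accept]
  "100" -> q0 [reject]
  "101" -> q2 [accept]
  "110" -> q0 [reject]
  "111" -> q2 [accept]

4 out of 8


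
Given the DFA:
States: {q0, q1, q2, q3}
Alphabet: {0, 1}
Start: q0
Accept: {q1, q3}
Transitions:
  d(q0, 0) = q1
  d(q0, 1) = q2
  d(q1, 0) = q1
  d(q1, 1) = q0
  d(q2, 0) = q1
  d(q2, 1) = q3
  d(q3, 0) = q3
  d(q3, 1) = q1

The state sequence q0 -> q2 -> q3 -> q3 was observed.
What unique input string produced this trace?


Trace back each transition to find the symbol:
  q0 --[1]--> q2
  q2 --[1]--> q3
  q3 --[0]--> q3

"110"


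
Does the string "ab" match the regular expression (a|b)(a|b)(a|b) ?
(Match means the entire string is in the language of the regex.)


|string| = 2; first = 'a'; last = 'b'

No, "ab" does not match (a|b)(a|b)(a|b)


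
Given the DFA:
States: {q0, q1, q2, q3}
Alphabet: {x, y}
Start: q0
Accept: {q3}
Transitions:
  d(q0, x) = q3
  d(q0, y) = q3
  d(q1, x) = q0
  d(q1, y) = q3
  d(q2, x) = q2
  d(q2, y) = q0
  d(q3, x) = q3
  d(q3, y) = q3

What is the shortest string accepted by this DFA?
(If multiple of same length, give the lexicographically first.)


BFS by string length (lex-first path to each state shown):
  len 0: q0<-""
  len 1: q3<-"x"
Found accept state at length 1.

"x"


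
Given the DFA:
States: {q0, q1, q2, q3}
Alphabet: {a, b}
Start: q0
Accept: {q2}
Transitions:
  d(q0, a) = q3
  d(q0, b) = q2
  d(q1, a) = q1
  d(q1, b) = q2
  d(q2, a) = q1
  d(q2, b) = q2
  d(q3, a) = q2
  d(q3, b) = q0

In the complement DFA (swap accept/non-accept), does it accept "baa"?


Trace: q0 -> q2 -> q1 -> q1
Final: q1
Original accept: {q2}
Complement: q1 is not in original accept

Yes, complement accepts (original rejects)


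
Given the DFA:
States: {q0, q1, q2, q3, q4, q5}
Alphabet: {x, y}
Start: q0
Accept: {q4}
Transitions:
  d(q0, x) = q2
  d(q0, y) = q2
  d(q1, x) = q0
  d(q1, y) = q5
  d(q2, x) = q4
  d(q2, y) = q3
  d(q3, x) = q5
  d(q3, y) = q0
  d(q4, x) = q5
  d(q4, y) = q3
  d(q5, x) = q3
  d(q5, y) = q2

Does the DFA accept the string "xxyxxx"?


Trace: q0 -> q2 -> q4 -> q3 -> q5 -> q3 -> q5
Final state: q5
Accept states: {q4}

No, rejected (final state q5 is not an accept state)


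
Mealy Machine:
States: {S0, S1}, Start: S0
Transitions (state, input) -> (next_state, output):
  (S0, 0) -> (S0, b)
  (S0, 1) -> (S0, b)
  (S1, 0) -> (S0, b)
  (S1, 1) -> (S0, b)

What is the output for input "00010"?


Step-by-step:
  (S0, 0) -> (S0, b)
  (S0, 0) -> (S0, b)
  (S0, 0) -> (S0, b)
  (S0, 1) -> (S0, b)
  (S0, 0) -> (S0, b)

"bbbbb"


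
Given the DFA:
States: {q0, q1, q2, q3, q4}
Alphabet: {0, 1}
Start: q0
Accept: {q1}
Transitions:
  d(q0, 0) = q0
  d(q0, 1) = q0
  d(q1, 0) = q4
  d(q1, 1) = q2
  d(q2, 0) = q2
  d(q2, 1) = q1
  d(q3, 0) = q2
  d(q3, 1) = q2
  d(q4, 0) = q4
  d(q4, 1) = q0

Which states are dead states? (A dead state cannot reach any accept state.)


Forward reachability from each state:
  q0 -> reaches {q0}, no accept state (dead)
  q1 -> reaches accept state q1 (live)
  q2 -> reaches accept state q1 (live)
  q3 -> reaches accept state q1 (live)
  q4 -> reaches {q0, q4}, no accept state (dead)

{q0, q4}


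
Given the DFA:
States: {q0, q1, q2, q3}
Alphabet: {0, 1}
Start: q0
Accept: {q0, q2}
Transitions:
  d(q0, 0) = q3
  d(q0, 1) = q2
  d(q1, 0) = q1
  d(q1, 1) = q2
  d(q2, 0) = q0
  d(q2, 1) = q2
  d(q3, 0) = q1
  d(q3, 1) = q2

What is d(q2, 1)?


Looking up transition d(q2, 1)

q2


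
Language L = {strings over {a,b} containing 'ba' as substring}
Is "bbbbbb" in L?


'ba' does not occur

No, "bbbbbb" is not in L


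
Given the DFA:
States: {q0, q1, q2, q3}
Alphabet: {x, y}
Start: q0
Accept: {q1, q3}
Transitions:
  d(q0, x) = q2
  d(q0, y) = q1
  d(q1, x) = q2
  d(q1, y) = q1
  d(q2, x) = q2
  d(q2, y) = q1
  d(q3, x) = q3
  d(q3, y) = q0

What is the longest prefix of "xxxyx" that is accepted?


Run the DFA, marking each prefix where the state is accepting:
  "" -> q0 [reject]
  "x" -> q2 [reject]
  "xx" -> q2 [reject]
  "xxx" -> q2 [reject]
  "xxxy" -> q1 [accept]
  "xxxyx" -> q2 [reject]

"xxxy"


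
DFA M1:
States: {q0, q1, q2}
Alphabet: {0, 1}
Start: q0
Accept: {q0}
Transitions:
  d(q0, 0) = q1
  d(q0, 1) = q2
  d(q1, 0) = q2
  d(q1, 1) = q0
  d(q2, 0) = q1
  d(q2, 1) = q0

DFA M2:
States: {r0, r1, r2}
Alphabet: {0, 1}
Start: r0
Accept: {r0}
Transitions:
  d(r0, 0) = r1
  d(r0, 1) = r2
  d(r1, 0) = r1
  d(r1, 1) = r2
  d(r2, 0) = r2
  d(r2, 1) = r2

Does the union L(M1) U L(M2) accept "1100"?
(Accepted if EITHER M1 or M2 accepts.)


M1: final=q2 accepted=False
M2: final=r2 accepted=False

No, union rejects (neither accepts)


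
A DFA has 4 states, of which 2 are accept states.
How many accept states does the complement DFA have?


Complement swaps accept and non-accept states.
4 - 2 = 2

2


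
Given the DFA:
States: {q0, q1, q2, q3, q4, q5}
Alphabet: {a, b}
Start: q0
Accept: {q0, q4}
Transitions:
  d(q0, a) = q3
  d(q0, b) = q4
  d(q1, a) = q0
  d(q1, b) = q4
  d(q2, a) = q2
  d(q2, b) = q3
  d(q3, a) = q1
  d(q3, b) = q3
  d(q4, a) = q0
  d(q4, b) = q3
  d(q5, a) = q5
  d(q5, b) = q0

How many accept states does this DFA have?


Accept states listed: {q0, q4}
Counting: q0(1) q4(2)

2


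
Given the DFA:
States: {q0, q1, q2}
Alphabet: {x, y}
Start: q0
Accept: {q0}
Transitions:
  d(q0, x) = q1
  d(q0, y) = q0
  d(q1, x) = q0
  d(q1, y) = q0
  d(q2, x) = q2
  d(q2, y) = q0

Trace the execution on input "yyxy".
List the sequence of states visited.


Input: yyxy
d(q0, y) = q0
d(q0, y) = q0
d(q0, x) = q1
d(q1, y) = q0


q0 -> q0 -> q0 -> q1 -> q0


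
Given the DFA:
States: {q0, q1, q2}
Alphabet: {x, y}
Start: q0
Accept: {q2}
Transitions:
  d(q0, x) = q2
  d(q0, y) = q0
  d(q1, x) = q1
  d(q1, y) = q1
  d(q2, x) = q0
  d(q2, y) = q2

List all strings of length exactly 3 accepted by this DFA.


All strings of length 3: 8 total
Accepted: 4

"xxx", "xyy", "yxy", "yyx"


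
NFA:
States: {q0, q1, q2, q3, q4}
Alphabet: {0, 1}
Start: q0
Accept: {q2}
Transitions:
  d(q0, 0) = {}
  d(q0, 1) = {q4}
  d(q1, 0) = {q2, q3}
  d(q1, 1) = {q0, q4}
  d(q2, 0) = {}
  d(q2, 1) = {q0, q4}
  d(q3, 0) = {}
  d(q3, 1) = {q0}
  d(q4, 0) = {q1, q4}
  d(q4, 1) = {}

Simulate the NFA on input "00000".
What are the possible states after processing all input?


Start: {q0}
  --0--> {}
  --0--> {}
  --0--> {}
  --0--> {}
  --0--> {}

{} (empty set, no valid transitions)


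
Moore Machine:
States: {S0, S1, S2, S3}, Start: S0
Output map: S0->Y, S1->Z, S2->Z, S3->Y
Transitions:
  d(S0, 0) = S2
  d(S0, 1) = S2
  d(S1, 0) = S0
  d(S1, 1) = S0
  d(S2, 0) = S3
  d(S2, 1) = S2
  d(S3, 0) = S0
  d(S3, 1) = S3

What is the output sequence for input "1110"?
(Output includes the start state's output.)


Start: S0 (output Y)
  --1--> S2 (output Z)
  --1--> S2 (output Z)
  --1--> S2 (output Z)
  --0--> S3 (output Y)

"YZZZY"


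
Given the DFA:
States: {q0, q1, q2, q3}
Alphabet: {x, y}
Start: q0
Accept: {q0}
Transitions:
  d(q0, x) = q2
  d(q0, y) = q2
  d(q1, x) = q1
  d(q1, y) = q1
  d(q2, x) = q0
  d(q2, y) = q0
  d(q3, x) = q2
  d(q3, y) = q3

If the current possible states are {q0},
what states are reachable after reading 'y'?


Apply transition on 'y' from each current state:
  d(q0, y) = q2

{q2}


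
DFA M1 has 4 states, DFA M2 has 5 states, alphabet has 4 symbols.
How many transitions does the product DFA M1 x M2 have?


Product DFA has 4 * 5 = 20 states.
Each has 4 transitions: 20 * 4 = 80

80


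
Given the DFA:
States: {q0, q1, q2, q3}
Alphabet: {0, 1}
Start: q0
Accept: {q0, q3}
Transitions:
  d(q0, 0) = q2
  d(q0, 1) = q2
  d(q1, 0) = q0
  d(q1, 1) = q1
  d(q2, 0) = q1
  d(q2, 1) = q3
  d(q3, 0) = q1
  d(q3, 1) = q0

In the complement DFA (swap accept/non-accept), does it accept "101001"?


Trace: q0 -> q2 -> q1 -> q1 -> q0 -> q2 -> q3
Final: q3
Original accept: {q0, q3}
Complement: q3 is in original accept

No, complement rejects (original accepts)


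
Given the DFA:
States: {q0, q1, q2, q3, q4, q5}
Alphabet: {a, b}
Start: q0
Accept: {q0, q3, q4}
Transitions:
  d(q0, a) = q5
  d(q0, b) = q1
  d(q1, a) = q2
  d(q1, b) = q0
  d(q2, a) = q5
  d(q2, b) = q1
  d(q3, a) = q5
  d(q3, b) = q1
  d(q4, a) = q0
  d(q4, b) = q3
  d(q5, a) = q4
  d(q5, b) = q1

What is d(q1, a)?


Looking up transition d(q1, a)

q2


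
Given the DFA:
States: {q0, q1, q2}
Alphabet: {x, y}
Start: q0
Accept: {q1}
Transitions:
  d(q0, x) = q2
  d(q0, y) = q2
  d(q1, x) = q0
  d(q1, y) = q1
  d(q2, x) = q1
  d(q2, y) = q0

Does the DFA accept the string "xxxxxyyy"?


Trace: q0 -> q2 -> q1 -> q0 -> q2 -> q1 -> q1 -> q1 -> q1
Final state: q1
Accept states: {q1}

Yes, accepted (final state q1 is an accept state)


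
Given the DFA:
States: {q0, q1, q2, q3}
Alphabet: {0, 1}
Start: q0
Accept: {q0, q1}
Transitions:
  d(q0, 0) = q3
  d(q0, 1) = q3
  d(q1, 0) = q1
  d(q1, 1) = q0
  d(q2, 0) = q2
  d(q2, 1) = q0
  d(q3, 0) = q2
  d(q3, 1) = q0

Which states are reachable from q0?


BFS from q0:
  layer 0: {q0}
  layer 1: {q3}
  layer 2: {q2}

{q0, q2, q3}


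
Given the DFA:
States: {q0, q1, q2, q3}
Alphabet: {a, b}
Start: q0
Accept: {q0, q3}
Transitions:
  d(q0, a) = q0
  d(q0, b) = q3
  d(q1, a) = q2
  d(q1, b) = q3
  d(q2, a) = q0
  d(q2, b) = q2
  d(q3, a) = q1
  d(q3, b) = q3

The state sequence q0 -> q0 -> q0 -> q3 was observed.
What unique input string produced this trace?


Trace back each transition to find the symbol:
  q0 --[a]--> q0
  q0 --[a]--> q0
  q0 --[b]--> q3

"aab"


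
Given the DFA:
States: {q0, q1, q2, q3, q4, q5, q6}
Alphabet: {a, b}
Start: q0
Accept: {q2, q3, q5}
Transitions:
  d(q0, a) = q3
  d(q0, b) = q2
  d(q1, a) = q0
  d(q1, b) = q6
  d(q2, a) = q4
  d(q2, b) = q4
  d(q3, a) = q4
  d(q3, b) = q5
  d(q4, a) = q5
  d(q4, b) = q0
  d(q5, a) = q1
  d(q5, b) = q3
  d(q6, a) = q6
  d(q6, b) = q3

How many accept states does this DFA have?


Accept states listed: {q2, q3, q5}
Counting: q2(1) q3(2) q5(3)

3


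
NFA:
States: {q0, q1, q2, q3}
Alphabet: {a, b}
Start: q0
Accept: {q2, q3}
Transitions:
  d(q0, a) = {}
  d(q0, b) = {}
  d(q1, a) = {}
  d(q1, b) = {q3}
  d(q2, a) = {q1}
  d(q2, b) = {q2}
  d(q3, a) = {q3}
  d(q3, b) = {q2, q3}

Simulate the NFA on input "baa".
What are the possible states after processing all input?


Start: {q0}
  --b--> {}
  --a--> {}
  --a--> {}

{} (empty set, no valid transitions)


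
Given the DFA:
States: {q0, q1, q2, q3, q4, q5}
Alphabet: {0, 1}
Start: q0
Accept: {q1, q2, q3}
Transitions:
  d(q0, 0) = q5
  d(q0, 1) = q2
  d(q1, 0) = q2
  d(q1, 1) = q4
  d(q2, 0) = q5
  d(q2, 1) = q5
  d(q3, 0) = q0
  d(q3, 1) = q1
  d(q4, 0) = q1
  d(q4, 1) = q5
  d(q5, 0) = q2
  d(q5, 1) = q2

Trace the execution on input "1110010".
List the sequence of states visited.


Input: 1110010
d(q0, 1) = q2
d(q2, 1) = q5
d(q5, 1) = q2
d(q2, 0) = q5
d(q5, 0) = q2
d(q2, 1) = q5
d(q5, 0) = q2


q0 -> q2 -> q5 -> q2 -> q5 -> q2 -> q5 -> q2


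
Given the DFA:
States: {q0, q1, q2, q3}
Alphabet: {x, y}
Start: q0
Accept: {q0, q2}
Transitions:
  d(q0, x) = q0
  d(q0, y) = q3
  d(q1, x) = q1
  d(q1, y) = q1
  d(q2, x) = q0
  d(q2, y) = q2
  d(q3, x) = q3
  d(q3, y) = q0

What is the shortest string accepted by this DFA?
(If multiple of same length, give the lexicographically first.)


BFS by string length (lex-first path to each state shown):
  len 0: q0<-""
Found accept state at length 0.

"" (empty string)


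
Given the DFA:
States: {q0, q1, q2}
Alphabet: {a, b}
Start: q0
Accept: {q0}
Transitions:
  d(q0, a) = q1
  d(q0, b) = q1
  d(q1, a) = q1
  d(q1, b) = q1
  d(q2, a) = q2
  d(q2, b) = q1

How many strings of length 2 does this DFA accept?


Enumerating all length-2 strings:
  "aa" -> q1 [reject]
  "ab" -> q1 [reject]
  "ba" -> q1 [reject]
  "bb" -> q1 [reject]

0 out of 4


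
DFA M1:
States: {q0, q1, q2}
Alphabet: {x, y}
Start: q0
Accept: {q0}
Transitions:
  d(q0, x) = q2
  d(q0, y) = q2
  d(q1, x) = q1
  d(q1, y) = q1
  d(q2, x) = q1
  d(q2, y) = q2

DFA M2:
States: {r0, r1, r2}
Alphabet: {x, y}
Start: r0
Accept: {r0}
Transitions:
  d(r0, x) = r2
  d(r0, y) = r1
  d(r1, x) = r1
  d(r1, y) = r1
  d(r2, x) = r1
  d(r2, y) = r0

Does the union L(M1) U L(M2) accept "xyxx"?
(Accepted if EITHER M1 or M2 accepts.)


M1: final=q1 accepted=False
M2: final=r1 accepted=False

No, union rejects (neither accepts)


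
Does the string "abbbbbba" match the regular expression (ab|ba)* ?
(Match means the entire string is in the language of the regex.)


|string| = 8; first = 'a'; last = 'a'

No, "abbbbbba" does not match (ab|ba)*


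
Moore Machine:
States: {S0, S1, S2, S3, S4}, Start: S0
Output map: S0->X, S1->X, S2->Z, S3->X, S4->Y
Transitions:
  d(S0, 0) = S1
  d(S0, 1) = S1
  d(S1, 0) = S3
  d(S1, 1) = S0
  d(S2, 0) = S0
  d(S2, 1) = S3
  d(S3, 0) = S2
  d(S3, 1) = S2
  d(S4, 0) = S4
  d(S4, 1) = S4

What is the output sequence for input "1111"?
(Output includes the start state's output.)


Start: S0 (output X)
  --1--> S1 (output X)
  --1--> S0 (output X)
  --1--> S1 (output X)
  --1--> S0 (output X)

"XXXXX"


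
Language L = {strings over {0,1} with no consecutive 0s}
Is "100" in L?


'00' occurs at index 1

No, "100" is not in L


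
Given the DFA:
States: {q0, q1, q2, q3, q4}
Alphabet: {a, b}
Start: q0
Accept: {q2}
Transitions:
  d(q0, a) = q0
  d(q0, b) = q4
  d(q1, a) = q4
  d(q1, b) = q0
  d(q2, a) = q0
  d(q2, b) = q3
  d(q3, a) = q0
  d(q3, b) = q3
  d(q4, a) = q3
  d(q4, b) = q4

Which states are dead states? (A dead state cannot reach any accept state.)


Forward reachability from each state:
  q0 -> reaches {q0, q3, q4}, no accept state (dead)
  q1 -> reaches {q0, q1, q3, q4}, no accept state (dead)
  q2 -> reaches accept state q2 (live)
  q3 -> reaches {q0, q3, q4}, no accept state (dead)
  q4 -> reaches {q0, q3, q4}, no accept state (dead)

{q0, q1, q3, q4}


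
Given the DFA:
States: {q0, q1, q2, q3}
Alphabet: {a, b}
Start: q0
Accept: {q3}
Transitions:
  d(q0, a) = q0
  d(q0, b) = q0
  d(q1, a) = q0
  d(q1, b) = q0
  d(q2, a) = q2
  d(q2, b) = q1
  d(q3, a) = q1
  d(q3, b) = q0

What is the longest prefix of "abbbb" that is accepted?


Run the DFA, marking each prefix where the state is accepting:
  "" -> q0 [reject]
  "a" -> q0 [reject]
  "ab" -> q0 [reject]
  "abb" -> q0 [reject]
  "abbb" -> q0 [reject]
  "abbbb" -> q0 [reject]

No prefix is accepted


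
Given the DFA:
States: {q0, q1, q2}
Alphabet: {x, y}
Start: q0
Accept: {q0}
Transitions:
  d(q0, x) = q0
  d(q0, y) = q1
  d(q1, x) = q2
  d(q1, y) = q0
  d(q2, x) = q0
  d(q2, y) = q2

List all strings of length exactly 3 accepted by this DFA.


All strings of length 3: 8 total
Accepted: 4

"xxx", "xyy", "yxx", "yyx"


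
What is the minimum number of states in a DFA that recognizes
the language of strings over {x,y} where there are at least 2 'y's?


States: count = 0, 1, ..., 1, and a final '>= 2' state.
Total: 2 + 1 = 3. Accept = '>= 2' state.

3


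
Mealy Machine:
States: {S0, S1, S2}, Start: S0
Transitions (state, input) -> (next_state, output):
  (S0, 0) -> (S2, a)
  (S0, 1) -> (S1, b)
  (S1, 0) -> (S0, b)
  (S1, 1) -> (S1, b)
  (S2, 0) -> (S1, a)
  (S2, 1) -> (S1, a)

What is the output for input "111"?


Step-by-step:
  (S0, 1) -> (S1, b)
  (S1, 1) -> (S1, b)
  (S1, 1) -> (S1, b)

"bbb"


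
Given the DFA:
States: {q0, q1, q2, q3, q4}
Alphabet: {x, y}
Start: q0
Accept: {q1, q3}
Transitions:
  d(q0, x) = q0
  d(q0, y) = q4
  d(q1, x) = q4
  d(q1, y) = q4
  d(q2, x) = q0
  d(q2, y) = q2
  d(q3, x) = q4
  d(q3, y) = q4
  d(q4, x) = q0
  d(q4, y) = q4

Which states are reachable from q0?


BFS from q0:
  layer 0: {q0}
  layer 1: {q4}

{q0, q4}


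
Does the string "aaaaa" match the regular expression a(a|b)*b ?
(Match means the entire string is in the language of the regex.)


|string| = 5; first = 'a'; last = 'a'

No, "aaaaa" does not match a(a|b)*b


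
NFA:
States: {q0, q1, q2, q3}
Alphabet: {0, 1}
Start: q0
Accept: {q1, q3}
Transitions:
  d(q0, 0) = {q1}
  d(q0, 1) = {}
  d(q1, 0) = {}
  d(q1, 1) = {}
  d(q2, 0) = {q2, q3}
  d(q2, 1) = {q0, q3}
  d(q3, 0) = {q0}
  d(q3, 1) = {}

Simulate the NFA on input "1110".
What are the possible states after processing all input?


Start: {q0}
  --1--> {}
  --1--> {}
  --1--> {}
  --0--> {}

{} (empty set, no valid transitions)


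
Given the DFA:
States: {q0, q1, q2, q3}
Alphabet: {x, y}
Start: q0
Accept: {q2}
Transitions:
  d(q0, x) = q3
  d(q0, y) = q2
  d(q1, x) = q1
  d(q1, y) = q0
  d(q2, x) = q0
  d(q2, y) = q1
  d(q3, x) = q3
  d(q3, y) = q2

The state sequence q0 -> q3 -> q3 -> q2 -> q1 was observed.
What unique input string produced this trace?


Trace back each transition to find the symbol:
  q0 --[x]--> q3
  q3 --[x]--> q3
  q3 --[y]--> q2
  q2 --[y]--> q1

"xxyy"


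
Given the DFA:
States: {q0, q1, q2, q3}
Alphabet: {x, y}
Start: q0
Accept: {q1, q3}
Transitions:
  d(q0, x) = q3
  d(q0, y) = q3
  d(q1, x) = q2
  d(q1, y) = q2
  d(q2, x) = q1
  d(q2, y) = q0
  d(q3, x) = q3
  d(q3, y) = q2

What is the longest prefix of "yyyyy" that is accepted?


Run the DFA, marking each prefix where the state is accepting:
  "" -> q0 [reject]
  "y" -> q3 [accept]
  "yy" -> q2 [reject]
  "yyy" -> q0 [reject]
  "yyyy" -> q3 [accept]
  "yyyyy" -> q2 [reject]

"yyyy"


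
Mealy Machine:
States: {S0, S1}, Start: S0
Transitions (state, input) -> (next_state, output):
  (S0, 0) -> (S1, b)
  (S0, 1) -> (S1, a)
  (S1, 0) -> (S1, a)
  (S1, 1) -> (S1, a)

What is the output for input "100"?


Step-by-step:
  (S0, 1) -> (S1, a)
  (S1, 0) -> (S1, a)
  (S1, 0) -> (S1, a)

"aaa"


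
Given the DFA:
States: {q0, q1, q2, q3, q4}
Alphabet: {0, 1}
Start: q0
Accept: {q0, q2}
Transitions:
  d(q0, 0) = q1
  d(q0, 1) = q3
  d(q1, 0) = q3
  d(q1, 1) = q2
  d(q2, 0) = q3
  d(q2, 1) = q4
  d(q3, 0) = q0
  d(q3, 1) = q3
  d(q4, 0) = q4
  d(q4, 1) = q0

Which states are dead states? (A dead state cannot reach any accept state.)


Forward reachability from each state:
  q0 -> reaches accept state q0 (live)
  q1 -> reaches accept state q0 (live)
  q2 -> reaches accept state q0 (live)
  q3 -> reaches accept state q0 (live)
  q4 -> reaches accept state q0 (live)

None (all states can reach an accept state)


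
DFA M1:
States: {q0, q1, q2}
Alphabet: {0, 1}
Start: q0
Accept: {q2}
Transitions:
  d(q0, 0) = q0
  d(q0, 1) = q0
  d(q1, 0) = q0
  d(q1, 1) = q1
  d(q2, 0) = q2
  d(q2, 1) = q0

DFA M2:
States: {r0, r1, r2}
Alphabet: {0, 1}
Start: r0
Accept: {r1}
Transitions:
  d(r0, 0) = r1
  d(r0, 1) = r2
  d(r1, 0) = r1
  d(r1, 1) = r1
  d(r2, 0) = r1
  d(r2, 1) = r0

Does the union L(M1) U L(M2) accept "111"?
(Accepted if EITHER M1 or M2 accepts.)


M1: final=q0 accepted=False
M2: final=r2 accepted=False

No, union rejects (neither accepts)


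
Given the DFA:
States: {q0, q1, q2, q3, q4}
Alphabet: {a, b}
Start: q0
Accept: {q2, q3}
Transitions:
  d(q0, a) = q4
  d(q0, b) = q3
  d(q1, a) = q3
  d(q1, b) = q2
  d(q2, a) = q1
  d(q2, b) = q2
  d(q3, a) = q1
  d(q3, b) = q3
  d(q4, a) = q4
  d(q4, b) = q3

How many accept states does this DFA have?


Accept states listed: {q2, q3}
Counting: q2(1) q3(2)

2


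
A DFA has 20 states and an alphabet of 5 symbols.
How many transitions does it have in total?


Each state has exactly one transition per symbol.
20 * 5 = 100

100


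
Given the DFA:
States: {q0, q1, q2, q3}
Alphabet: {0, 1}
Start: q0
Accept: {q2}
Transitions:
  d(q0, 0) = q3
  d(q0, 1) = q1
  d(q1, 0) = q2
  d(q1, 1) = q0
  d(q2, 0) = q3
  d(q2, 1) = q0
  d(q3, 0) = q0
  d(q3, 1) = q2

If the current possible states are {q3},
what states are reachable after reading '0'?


Apply transition on '0' from each current state:
  d(q3, 0) = q0

{q0}


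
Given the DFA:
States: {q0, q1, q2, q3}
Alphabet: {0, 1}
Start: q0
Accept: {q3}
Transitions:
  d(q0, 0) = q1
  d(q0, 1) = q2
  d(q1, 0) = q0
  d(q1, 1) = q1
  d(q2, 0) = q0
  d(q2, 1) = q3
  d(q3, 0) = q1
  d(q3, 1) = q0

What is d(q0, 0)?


Looking up transition d(q0, 0)

q1


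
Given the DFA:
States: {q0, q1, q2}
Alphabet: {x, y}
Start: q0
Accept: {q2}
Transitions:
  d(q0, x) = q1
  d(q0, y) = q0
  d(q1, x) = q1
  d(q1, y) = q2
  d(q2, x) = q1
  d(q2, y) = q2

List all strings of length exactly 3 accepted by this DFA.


All strings of length 3: 8 total
Accepted: 3

"xxy", "xyy", "yxy"


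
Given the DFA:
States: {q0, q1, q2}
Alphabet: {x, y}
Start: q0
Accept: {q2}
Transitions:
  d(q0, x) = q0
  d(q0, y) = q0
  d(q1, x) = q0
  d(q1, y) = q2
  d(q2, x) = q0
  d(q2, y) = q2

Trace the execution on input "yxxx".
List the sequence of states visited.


Input: yxxx
d(q0, y) = q0
d(q0, x) = q0
d(q0, x) = q0
d(q0, x) = q0


q0 -> q0 -> q0 -> q0 -> q0


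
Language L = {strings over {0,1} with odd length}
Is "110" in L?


length = 3; 3 mod 2 = 1

Yes, "110" is in L


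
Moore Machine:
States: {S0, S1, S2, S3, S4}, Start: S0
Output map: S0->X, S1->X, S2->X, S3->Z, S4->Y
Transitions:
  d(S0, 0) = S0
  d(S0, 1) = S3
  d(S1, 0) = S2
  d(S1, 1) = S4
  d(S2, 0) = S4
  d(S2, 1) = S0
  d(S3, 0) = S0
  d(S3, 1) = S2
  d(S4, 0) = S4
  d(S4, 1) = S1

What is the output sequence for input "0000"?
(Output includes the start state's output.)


Start: S0 (output X)
  --0--> S0 (output X)
  --0--> S0 (output X)
  --0--> S0 (output X)
  --0--> S0 (output X)

"XXXXX"


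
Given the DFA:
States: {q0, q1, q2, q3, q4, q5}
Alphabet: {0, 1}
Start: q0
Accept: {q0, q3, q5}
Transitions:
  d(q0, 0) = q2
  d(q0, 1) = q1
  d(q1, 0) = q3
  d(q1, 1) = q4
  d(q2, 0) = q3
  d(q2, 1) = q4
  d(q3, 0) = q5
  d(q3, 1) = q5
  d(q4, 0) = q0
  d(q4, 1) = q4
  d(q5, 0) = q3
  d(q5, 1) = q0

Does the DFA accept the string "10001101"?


Trace: q0 -> q1 -> q3 -> q5 -> q3 -> q5 -> q0 -> q2 -> q4
Final state: q4
Accept states: {q0, q3, q5}

No, rejected (final state q4 is not an accept state)


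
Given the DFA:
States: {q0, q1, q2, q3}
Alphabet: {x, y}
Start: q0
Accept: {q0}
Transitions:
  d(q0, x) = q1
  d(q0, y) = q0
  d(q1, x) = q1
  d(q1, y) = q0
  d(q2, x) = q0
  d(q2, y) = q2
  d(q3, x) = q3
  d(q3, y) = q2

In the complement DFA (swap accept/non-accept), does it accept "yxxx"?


Trace: q0 -> q0 -> q1 -> q1 -> q1
Final: q1
Original accept: {q0}
Complement: q1 is not in original accept

Yes, complement accepts (original rejects)


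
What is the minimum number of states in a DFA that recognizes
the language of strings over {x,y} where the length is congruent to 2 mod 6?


States track (length) mod 6.
Need 6 states: one per remainder 0..5; accept = remainder 2.

6


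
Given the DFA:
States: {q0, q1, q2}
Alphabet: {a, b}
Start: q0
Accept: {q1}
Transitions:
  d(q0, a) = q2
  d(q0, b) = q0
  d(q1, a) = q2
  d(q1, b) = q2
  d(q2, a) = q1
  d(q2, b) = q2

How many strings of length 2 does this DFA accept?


Enumerating all length-2 strings:
  "aa" -> q1 [accept]
  "ab" -> q2 [reject]
  "ba" -> q2 [reject]
  "bb" -> q0 [reject]

1 out of 4


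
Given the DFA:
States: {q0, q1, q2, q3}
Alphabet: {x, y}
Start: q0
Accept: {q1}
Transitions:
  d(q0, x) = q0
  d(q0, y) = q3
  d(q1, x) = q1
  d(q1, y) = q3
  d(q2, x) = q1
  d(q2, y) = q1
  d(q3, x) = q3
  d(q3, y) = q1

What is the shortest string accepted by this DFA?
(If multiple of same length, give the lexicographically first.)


BFS by string length (lex-first path to each state shown):
  len 0: q0<-""
  len 1: q0<-"x", q3<-"y"
  len 2: q0<-"xx", q1<-"yy", q3<-"xy"
Found accept state at length 2.

"yy"


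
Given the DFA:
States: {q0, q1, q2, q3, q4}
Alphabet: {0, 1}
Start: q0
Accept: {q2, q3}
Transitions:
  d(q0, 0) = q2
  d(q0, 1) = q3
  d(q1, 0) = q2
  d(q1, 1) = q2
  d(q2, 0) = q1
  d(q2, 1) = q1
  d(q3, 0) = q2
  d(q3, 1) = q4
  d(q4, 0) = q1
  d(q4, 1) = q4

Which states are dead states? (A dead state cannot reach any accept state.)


Forward reachability from each state:
  q0 -> reaches accept state q2 (live)
  q1 -> reaches accept state q2 (live)
  q2 -> reaches accept state q2 (live)
  q3 -> reaches accept state q2 (live)
  q4 -> reaches accept state q2 (live)

None (all states can reach an accept state)


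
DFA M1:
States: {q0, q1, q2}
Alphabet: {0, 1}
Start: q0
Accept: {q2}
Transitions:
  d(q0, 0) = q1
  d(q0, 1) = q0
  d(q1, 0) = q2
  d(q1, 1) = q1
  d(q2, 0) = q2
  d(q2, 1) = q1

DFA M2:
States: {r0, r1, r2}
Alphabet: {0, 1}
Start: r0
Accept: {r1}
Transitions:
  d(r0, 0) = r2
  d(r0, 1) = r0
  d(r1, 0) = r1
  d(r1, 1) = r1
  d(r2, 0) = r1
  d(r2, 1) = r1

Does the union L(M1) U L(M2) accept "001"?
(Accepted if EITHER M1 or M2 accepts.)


M1: final=q1 accepted=False
M2: final=r1 accepted=True

Yes, union accepts


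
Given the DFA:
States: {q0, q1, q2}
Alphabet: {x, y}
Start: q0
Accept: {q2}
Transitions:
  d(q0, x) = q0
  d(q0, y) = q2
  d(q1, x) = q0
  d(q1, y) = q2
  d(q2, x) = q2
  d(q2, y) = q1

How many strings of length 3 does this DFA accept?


Enumerating all length-3 strings:
  "xxx" -> q0 [reject]
  "xxy" -> q2 [accept]
  "xyx" -> q2 [accept]
  "xyy" -> q1 [reject]
  "yxx" -> q2 [accept]
  "yxy" -> q1 [reject]
  "yyx" -> q0 [reject]
  "yyy" -> q2 [accept]

4 out of 8


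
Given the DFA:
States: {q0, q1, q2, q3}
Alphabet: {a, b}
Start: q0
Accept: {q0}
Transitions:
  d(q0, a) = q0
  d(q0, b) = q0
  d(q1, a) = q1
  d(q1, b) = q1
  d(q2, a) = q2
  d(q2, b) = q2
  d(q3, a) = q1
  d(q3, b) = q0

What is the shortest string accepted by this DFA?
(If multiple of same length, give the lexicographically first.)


BFS by string length (lex-first path to each state shown):
  len 0: q0<-""
Found accept state at length 0.

"" (empty string)


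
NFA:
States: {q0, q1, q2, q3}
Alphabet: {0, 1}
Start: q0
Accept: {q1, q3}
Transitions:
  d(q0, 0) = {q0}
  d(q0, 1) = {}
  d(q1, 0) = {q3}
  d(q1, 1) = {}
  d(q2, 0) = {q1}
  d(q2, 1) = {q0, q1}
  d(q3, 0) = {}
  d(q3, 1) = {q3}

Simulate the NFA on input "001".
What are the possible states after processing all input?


Start: {q0}
  --0--> {q0}
  --0--> {q0}
  --1--> {}

{} (empty set, no valid transitions)


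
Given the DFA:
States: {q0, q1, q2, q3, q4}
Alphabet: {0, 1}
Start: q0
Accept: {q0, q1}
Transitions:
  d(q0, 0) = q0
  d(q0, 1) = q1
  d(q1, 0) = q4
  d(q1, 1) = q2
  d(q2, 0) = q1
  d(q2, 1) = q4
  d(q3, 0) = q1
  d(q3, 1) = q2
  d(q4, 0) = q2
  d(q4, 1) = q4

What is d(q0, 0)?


Looking up transition d(q0, 0)

q0


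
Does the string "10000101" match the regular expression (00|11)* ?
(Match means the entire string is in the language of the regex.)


|string| = 8; first = '1'; last = '1'

No, "10000101" does not match (00|11)*


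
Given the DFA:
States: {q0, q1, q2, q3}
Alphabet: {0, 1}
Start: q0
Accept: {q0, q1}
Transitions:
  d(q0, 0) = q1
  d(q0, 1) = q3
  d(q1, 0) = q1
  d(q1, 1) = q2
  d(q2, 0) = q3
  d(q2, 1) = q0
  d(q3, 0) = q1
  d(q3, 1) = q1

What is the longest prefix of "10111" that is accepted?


Run the DFA, marking each prefix where the state is accepting:
  "" -> q0 [accept]
  "1" -> q3 [reject]
  "10" -> q1 [accept]
  "101" -> q2 [reject]
  "1011" -> q0 [accept]
  "10111" -> q3 [reject]

"1011"


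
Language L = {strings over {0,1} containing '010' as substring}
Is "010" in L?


'010' occurs at index 0

Yes, "010" is in L


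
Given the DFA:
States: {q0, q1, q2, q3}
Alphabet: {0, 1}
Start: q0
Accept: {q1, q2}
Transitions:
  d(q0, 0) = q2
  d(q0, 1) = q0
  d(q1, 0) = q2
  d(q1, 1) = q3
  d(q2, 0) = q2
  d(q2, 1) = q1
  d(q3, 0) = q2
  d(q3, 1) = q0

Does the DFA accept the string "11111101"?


Trace: q0 -> q0 -> q0 -> q0 -> q0 -> q0 -> q0 -> q2 -> q1
Final state: q1
Accept states: {q1, q2}

Yes, accepted (final state q1 is an accept state)


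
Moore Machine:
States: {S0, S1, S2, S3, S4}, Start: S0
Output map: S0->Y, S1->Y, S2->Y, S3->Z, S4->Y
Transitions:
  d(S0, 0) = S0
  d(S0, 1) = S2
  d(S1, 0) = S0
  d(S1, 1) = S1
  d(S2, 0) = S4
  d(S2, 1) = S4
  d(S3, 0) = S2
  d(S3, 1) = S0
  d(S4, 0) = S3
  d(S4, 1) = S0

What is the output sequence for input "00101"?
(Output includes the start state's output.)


Start: S0 (output Y)
  --0--> S0 (output Y)
  --0--> S0 (output Y)
  --1--> S2 (output Y)
  --0--> S4 (output Y)
  --1--> S0 (output Y)

"YYYYYY"


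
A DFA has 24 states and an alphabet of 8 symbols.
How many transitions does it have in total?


Each state has exactly one transition per symbol.
24 * 8 = 192

192


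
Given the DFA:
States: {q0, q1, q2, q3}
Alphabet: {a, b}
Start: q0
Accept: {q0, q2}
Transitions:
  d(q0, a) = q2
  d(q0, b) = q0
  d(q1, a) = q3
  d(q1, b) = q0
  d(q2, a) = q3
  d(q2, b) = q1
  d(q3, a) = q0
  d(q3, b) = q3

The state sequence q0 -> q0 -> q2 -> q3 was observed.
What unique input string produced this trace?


Trace back each transition to find the symbol:
  q0 --[b]--> q0
  q0 --[a]--> q2
  q2 --[a]--> q3

"baa"


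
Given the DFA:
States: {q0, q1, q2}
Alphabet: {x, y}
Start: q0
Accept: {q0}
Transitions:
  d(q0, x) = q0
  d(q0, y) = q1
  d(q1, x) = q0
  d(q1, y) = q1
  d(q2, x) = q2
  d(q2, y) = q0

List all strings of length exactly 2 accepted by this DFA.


All strings of length 2: 4 total
Accepted: 2

"xx", "yx"


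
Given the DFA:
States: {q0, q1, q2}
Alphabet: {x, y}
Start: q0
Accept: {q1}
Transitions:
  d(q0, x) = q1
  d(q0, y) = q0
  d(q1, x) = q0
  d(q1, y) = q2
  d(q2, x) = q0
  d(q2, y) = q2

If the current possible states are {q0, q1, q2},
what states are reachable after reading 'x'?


Apply transition on 'x' from each current state:
  d(q0, x) = q1
  d(q1, x) = q0
  d(q2, x) = q0

{q0, q1}


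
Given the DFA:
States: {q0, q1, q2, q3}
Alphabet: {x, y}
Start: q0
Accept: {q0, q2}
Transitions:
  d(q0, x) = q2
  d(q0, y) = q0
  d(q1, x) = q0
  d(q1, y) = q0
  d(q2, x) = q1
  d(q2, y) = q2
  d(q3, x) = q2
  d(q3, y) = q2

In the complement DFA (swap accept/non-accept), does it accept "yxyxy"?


Trace: q0 -> q0 -> q2 -> q2 -> q1 -> q0
Final: q0
Original accept: {q0, q2}
Complement: q0 is in original accept

No, complement rejects (original accepts)
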